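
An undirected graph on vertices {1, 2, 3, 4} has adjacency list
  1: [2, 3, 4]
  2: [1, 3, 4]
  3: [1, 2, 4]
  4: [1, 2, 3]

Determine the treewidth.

3

A width-3 tree decomposition is:
Bags: B1 = {1, 2, 3, 4}
Tree: (single bag)
A single bag containing all 4 vertices is trivially a valid decomposition of width 3. On the other hand G contains the 4-clique {1, 2, 3, 4}. A clique must lie in a single bag of any decomposition, so no decomposition can have width below 3. The upper and lower bounds meet at 3, so that is the treewidth.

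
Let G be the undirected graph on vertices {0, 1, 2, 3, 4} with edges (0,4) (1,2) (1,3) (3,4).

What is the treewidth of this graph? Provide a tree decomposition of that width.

Treewidth 1.
Bags: B1 = {0, 4}  B2 = {3, 4}  B3 = {1, 3}  B4 = {1, 2}
Tree: B1–B2, B2–B3, B3–B4

The largest bag has 2 vertices, giving width 1; this decomposition certifies tw(G) ≤ 1. G has an edge, so its treewidth is at least 1. The upper and lower bounds meet at 1, so that is the treewidth.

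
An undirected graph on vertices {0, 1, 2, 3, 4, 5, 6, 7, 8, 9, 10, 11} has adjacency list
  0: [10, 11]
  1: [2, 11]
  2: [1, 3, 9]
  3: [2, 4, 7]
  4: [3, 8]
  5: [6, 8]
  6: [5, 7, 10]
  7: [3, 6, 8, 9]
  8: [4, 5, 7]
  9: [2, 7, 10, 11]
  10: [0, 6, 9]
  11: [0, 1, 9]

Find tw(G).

A width-3 tree decomposition is:
Bags: B1 = {0, 1, 10, 11}  B2 = {1, 9, 10, 11}  B3 = {1, 2, 9, 10}  B4 = {2, 6, 9, 10}  B5 = {2, 6, 7, 9}  B6 = {2, 3, 6, 7}  B7 = {3, 5, 6, 7}  B8 = {3, 5, 7, 8}  B9 = {3, 4, 5, 8}
Tree: B1–B2, B2–B3, B3–B4, B4–B5, B5–B6, B6–B7, B7–B8, B8–B9
Every bag has size at most 4, so the width is 4 − 1 = 3 and tw(G) ≤ 3. For the lower bound: the 4 vertex sets {0,1,11}, {10}, {9}, {2,3,6,7} are disjoint, each induces a connected subgraph, and every pair is joined by at least one edge of G. Contracting each set to a single vertex therefore yields K_{4} as a minor, and since treewidth is minor-monotone, tw(G) ≥ tw(K_{4}) = 3. Therefore the treewidth is 3.

3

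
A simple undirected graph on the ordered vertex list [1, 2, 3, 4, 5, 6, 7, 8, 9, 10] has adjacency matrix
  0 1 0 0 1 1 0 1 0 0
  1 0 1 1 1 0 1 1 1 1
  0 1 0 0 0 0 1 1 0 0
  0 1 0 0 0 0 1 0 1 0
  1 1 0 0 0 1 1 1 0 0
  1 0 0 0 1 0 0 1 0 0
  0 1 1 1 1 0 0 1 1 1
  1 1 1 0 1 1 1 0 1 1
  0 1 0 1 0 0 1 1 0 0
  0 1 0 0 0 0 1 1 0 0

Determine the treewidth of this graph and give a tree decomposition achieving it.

Treewidth 3.
One optimal decomposition is:
Bags: B1 = {2, 4, 7, 9}  B2 = {2, 7, 8, 9}  B3 = {2, 3, 7, 8}  B4 = {2, 5, 7, 8}  B5 = {2, 7, 8, 10}  B6 = {1, 2, 5, 8}  B7 = {1, 5, 6, 8}
Tree: B1–B2, B2–B3, B2–B4, B2–B5, B4–B6, B6–B7

Every bag has size at most 4, so the width is 4 − 1 = 3 and tw(G) ≤ 3. On the other hand G contains the 4-clique {1, 2, 5, 8}. A clique must lie in a single bag of any decomposition, so no decomposition can have width below 3. Combining the bounds, tw(G) = 3.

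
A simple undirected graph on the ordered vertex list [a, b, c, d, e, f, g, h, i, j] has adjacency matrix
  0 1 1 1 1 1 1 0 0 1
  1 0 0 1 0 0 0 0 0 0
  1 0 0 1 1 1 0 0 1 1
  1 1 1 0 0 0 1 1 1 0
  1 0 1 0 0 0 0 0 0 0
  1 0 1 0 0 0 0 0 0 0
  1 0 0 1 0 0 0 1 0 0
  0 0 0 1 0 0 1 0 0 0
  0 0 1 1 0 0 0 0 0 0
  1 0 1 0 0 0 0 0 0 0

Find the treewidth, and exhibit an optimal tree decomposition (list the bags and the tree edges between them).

Every bag has size at most 3, so the width is 3 − 1 = 2 and tw(G) ≤ 2. Conversely, {d, g, h} is a clique of size 3, and the vertices of any clique must share a bag in every tree decomposition; so some bag has ≥ 3 vertices and tw(G) ≥ 2. The upper and lower bounds meet at 2, so that is the treewidth.

Treewidth 2.
Bags: B1 = {a, c, d}  B2 = {a, c, f}  B3 = {a, d, g}  B4 = {a, b, d}  B5 = {a, c, e}  B6 = {d, g, h}  B7 = {a, c, j}  B8 = {c, d, i}
Tree: B1–B2, B1–B3, B1–B4, B2–B5, B3–B6, B5–B7, B1–B8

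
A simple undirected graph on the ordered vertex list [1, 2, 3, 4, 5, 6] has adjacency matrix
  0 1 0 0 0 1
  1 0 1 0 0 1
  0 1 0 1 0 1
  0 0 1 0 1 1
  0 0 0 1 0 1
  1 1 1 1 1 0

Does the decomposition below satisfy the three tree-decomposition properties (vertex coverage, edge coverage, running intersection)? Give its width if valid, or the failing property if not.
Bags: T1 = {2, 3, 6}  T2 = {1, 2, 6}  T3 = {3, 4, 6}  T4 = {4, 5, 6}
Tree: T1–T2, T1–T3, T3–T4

Yes; width 2.

Checking the three conditions: (i) the bags cover all of {1, 2, 3, 4, 5, 6}; (ii) for each edge, some bag contains both endpoints; (iii) the bags containing any fixed vertex form a subtree. All hold, so the decomposition is valid with width 3 − 1 = 2.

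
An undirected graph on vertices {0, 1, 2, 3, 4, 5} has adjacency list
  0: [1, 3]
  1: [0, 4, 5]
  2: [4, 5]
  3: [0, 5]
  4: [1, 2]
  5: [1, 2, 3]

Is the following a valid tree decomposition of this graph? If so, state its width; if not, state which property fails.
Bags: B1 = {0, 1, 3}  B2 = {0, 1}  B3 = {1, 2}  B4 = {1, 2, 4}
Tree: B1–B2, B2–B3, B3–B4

A tree decomposition must satisfy three properties: every vertex lies in some bag; for every edge, both endpoints lie together in some bag; and for every vertex, the bags containing it form a connected subtree. Here vertex 5 appears in no bag, so the decomposition is invalid.

No — vertex 5 appears in no bag.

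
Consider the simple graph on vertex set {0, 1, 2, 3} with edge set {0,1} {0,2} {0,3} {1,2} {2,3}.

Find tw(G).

A width-2 tree decomposition is:
Bags: B1 = {0, 2, 3}  B2 = {0, 1, 2}
Tree: B1–B2
The largest bag has 3 vertices, giving width 2; this decomposition certifies tw(G) ≤ 2. On the other hand G contains the 3-clique {0, 1, 2}. A clique must lie in a single bag of any decomposition, so no decomposition can have width below 2. Combining the bounds, tw(G) = 2.

2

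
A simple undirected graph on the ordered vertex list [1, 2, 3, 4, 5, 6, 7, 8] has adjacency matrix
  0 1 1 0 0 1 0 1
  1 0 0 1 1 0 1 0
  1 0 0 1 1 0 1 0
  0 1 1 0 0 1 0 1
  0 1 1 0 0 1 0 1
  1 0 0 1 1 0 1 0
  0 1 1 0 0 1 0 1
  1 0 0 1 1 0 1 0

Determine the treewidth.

4

A width-4 tree decomposition is:
Bags: B1 = {1, 4, 5, 7, 8}  B2 = {1, 3, 4, 5, 7}  B3 = {1, 2, 4, 5, 7}  B4 = {1, 4, 5, 6, 7}
Tree: B1–B2, B2–B3, B3–B4
The largest bag has 5 vertices, giving width 4; this decomposition certifies tw(G) ≤ 4. For the lower bound: the 5 vertex sets {4,8}, {3,5}, {2,7}, {1}, {6} are disjoint, each induces a connected subgraph, and every pair is joined by at least one edge of G. Contracting each set to a single vertex therefore yields K_{5} as a minor, and since treewidth is minor-monotone, tw(G) ≥ tw(K_{5}) = 4. The upper and lower bounds meet at 4, so that is the treewidth.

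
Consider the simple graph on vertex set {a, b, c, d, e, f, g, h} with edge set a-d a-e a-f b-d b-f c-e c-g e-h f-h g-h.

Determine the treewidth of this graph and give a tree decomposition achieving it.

Treewidth 2.
One optimal decomposition is:
Bags: B1 = {c, g, h}  B2 = {c, e, h}  B3 = {e, f, h}  B4 = {a, e, f}  B5 = {a, b, f}  B6 = {a, b, d}
Tree: B1–B2, B2–B3, B3–B4, B4–B5, B5–B6

The largest bag has 3 vertices, giving width 2; this decomposition certifies tw(G) ≤ 2. The edges g–c–e–h–g form a cycle, so G is not a tree and its treewidth is at least 2. Hence tw(G) = 2 exactly.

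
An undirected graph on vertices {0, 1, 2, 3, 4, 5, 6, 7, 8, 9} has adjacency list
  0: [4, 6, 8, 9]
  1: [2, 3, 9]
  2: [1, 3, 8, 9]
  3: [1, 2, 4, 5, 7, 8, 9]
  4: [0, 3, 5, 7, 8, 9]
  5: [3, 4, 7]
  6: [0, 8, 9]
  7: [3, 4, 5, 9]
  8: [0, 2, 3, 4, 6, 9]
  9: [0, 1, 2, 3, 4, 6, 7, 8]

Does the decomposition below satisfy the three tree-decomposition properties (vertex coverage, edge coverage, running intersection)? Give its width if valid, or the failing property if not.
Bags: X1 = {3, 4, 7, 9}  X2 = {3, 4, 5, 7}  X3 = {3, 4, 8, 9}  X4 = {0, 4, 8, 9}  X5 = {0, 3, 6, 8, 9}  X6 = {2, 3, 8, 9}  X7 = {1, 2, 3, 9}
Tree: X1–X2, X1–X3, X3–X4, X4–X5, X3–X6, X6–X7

No — bags containing vertex 3 are not connected in the tree.

A tree decomposition must satisfy three properties: every vertex lies in some bag; for every edge, both endpoints lie together in some bag; and for every vertex, the bags containing it form a connected subtree. Here bags containing vertex 3 are not connected in the tree, so the decomposition is invalid.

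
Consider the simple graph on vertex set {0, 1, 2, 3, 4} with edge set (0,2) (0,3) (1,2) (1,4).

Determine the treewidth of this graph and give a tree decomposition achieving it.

Every bag has size at most 2, so the width is 2 − 1 = 1 and tw(G) ≤ 1. Any graph with an edge has treewidth ≥ 1, and G has the edge 1–4. Therefore the treewidth is 1.

Treewidth 1.
Bags: B1 = {1, 4}  B2 = {1, 2}  B3 = {0, 2}  B4 = {0, 3}
Tree: B1–B2, B2–B3, B3–B4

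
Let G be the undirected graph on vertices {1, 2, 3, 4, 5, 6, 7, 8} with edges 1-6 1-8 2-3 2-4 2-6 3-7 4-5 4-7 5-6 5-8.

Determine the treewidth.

A width-2 tree decomposition is:
Bags: B1 = {2, 3, 7}  B2 = {2, 4, 7}  B3 = {2, 4, 6}  B4 = {4, 5, 6}  B5 = {1, 5, 6}  B6 = {1, 5, 8}
Tree: B1–B2, B2–B3, B3–B4, B4–B5, B5–B6
Each bag holds 3 vertices, so the decomposition has width 2, which upper-bounds the treewidth. The edges 3–7–4–2–3 form a cycle, so G is not a tree and its treewidth is at least 2. Hence tw(G) = 2 exactly.

2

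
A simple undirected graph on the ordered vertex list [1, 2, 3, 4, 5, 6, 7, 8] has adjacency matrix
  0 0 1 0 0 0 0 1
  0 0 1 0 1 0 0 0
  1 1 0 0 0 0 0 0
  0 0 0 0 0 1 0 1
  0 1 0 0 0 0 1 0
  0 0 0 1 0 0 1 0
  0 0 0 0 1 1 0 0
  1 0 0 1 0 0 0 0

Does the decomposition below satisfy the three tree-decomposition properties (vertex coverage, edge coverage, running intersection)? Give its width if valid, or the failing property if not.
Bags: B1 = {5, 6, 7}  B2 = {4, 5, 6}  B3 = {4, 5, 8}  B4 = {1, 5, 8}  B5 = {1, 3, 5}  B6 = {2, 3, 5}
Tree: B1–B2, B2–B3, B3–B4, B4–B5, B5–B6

Yes; width 2.

Every vertex of G appears in some bag (union = {1, 2, 3, 4, 5, 6, 7, 8}); every edge is covered by a bag; and for each vertex v the set of bags containing v is connected in the bag tree. The decomposition is therefore valid. The largest bag has 3 vertices, so the width is 2.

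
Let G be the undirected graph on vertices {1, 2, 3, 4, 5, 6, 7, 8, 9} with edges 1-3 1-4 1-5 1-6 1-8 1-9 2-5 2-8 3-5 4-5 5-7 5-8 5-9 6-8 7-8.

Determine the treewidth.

A width-2 tree decomposition is:
Bags: B1 = {1, 3, 5}  B2 = {1, 5, 8}  B3 = {1, 4, 5}  B4 = {1, 5, 9}  B5 = {2, 5, 8}  B6 = {5, 7, 8}  B7 = {1, 6, 8}
Tree: B1–B2, B1–B3, B3–B4, B2–B5, B2–B6, B2–B7
Each bag holds 3 vertices, so the decomposition has width 2, which upper-bounds the treewidth. Conversely, {1, 5, 8} is a clique of size 3, and the vertices of any clique must share a bag in every tree decomposition; so some bag has ≥ 3 vertices and tw(G) ≥ 2. Therefore the treewidth is 2.

2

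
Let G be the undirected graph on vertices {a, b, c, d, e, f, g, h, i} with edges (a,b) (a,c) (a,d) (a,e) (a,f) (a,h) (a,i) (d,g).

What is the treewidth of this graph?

1

A width-1 tree decomposition is:
Bags: B1 = {d, g}  B2 = {a, d}  B3 = {a, c}  B4 = {a, f}  B5 = {a, b}  B6 = {a, i}  B7 = {a, e}  B8 = {a, h}
Tree: B1–B2, B2–B3, B2–B4, B2–B5, B2–B6, B3–B7, B5–B8
Each bag holds 2 vertices, so the decomposition has width 1, which upper-bounds the treewidth. G has an edge, so its treewidth is at least 1. Hence tw(G) = 1 exactly.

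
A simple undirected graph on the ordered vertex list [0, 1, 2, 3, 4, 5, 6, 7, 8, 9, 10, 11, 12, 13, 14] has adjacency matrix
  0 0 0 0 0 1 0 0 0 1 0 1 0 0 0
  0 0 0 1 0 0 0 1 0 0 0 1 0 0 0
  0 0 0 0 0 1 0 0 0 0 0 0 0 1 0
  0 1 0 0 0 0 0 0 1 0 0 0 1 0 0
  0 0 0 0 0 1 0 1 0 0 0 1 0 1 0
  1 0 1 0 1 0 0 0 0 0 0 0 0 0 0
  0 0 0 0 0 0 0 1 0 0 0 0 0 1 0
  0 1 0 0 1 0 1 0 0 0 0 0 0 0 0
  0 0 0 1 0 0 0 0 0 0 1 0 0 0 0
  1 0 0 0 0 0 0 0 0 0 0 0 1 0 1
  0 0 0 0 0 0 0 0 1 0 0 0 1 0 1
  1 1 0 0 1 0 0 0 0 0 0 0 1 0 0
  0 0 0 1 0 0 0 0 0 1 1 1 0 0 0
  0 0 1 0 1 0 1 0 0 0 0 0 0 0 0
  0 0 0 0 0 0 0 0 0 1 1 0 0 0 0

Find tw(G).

3

A width-3 tree decomposition is:
Bags: B1 = {2, 6, 7, 13}  B2 = {2, 4, 7, 13}  B3 = {2, 4, 5, 7}  B4 = {1, 4, 5, 7}  B5 = {1, 4, 5, 11}  B6 = {0, 1, 5, 11}  B7 = {0, 1, 3, 11}  B8 = {0, 3, 11, 12}  B9 = {0, 3, 9, 12}  B10 = {3, 8, 9, 12}  B11 = {8, 9, 10, 12}  B12 = {8, 9, 10, 14}
Tree: B1–B2, B2–B3, B3–B4, B4–B5, B5–B6, B6–B7, B7–B8, B8–B9, B9–B10, B10–B11, B11–B12
The largest bag has 4 vertices, giving width 3; this decomposition certifies tw(G) ≤ 3. For the lower bound: the 4 vertex sets {2,6,13}, {7}, {4}, {0,1,5,11} are disjoint, each induces a connected subgraph, and every pair is joined by at least one edge of G. Contracting each set to a single vertex therefore yields K_{4} as a minor, and since treewidth is minor-monotone, tw(G) ≥ tw(K_{4}) = 3. The upper and lower bounds meet at 3, so that is the treewidth.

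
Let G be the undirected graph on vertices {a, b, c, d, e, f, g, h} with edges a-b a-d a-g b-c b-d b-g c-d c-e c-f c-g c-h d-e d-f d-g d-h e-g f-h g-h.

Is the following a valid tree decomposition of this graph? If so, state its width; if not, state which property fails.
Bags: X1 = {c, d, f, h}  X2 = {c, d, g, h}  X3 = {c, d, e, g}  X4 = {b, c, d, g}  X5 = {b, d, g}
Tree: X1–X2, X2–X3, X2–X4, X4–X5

A tree decomposition must satisfy three properties: every vertex lies in some bag; for every edge, both endpoints lie together in some bag; and for every vertex, the bags containing it form a connected subtree. Here vertex a appears in no bag, so the decomposition is invalid.

No — vertex a appears in no bag.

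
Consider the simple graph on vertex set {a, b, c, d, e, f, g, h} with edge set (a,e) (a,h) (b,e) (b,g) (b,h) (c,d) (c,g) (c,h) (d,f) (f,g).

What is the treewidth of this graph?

A width-2 tree decomposition is:
Bags: B1 = {a, e, h}  B2 = {b, e, h}  B3 = {b, c, h}  B4 = {b, c, g}  B5 = {c, d, g}  B6 = {d, f, g}
Tree: B1–B2, B2–B3, B3–B4, B4–B5, B5–B6
Each bag holds 3 vertices, so the decomposition has width 2, which upper-bounds the treewidth. For the lower bound, G contains the cycle a–e–b–h–a, so G is not a forest; only forests have treewidth ≤ 1, hence tw(G) ≥ 2. Therefore the treewidth is 2.

2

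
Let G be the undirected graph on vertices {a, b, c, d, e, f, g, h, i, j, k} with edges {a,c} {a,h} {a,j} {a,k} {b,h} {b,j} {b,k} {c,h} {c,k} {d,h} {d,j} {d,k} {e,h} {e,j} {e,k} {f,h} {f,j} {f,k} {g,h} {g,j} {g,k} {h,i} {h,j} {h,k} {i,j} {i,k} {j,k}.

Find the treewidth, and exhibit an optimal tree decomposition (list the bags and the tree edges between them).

Each bag holds 4 vertices, so the decomposition has width 3, which upper-bounds the treewidth. Conversely, {d, h, j, k} is a clique of size 4, and the vertices of any clique must share a bag in every tree decomposition; so some bag has ≥ 4 vertices and tw(G) ≥ 3. The upper and lower bounds meet at 3, so that is the treewidth.

Treewidth 3.
One optimal decomposition is:
Bags: B1 = {a, c, h, k}  B2 = {a, h, j, k}  B3 = {e, h, j, k}  B4 = {f, h, j, k}  B5 = {d, h, j, k}  B6 = {g, h, j, k}  B7 = {b, h, j, k}  B8 = {h, i, j, k}
Tree: B1–B2, B2–B3, B3–B4, B2–B5, B3–B6, B6–B7, B2–B8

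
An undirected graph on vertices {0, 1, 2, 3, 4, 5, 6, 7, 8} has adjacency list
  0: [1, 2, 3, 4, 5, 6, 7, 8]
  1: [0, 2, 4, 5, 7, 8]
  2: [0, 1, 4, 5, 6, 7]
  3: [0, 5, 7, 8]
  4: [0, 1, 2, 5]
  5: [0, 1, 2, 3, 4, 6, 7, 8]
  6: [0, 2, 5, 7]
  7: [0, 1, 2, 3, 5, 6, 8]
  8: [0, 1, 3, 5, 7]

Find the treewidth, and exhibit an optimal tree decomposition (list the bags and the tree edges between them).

Every bag has size at most 5, so the width is 5 − 1 = 4 and tw(G) ≤ 4. On the other hand G contains the 5-clique {0, 1, 2, 4, 5}. A clique must lie in a single bag of any decomposition, so no decomposition can have width below 4. Combining the bounds, tw(G) = 4.

Treewidth 4.
One such decomposition:
Bags: B1 = {0, 1, 5, 7, 8}  B2 = {0, 1, 2, 5, 7}  B3 = {0, 3, 5, 7, 8}  B4 = {0, 1, 2, 4, 5}  B5 = {0, 2, 5, 6, 7}
Tree: B1–B2, B1–B3, B2–B4, B2–B5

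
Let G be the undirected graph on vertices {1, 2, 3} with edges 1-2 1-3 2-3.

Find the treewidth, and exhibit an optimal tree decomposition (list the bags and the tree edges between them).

Treewidth 2.
One optimal decomposition is:
Bags: B1 = {1, 2, 3}
Tree: (single bag)

With just one bag of size 3, the width is 3 − 1 = 2, so tw(G) ≤ 2. Conversely, {1, 2, 3} is a clique of size 3, and the vertices of any clique must share a bag in every tree decomposition; so some bag has ≥ 3 vertices and tw(G) ≥ 2. The upper and lower bounds meet at 2, so that is the treewidth.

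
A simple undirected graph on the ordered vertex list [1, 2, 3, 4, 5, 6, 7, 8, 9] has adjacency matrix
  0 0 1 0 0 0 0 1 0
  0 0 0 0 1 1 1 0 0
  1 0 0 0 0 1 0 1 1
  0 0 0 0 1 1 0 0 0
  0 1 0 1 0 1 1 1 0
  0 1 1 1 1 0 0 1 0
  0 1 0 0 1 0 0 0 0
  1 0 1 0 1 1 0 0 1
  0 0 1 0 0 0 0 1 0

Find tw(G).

2

A width-2 tree decomposition is:
Bags: B1 = {3, 6, 8}  B2 = {5, 6, 8}  B3 = {3, 8, 9}  B4 = {4, 5, 6}  B5 = {2, 5, 6}  B6 = {1, 3, 8}  B7 = {2, 5, 7}
Tree: B1–B2, B1–B3, B2–B4, B4–B5, B3–B6, B5–B7
The largest bag has 3 vertices, giving width 2; this decomposition certifies tw(G) ≤ 2. On the other hand G contains the 3-clique {1, 3, 8}. A clique must lie in a single bag of any decomposition, so no decomposition can have width below 2. The upper and lower bounds meet at 2, so that is the treewidth.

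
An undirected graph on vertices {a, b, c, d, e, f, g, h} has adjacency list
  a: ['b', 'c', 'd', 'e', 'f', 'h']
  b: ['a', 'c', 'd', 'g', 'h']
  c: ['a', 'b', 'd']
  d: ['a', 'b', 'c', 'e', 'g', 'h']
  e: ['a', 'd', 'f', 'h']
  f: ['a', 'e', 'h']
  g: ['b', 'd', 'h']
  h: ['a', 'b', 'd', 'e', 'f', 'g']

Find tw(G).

A width-3 tree decomposition is:
Bags: B1 = {a, b, d, h}  B2 = {a, d, e, h}  B3 = {a, b, c, d}  B4 = {b, d, g, h}  B5 = {a, e, f, h}
Tree: B1–B2, B1–B3, B1–B4, B2–B5
Every bag has size at most 4, so the width is 4 − 1 = 3 and tw(G) ≤ 3. For the lower bound, the 4 vertices {b, d, g, h} are pairwise adjacent, and any tree decomposition puts a clique entirely inside one bag — forcing width ≥ 3. Hence tw(G) = 3 exactly.

3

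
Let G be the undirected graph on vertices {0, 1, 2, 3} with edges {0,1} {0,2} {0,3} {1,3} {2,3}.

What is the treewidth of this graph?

A width-2 tree decomposition is:
Bags: B1 = {0, 2, 3}  B2 = {0, 1, 3}
Tree: B1–B2
Every bag has size at most 3, so the width is 3 − 1 = 2 and tw(G) ≤ 2. Conversely, {0, 1, 3} is a clique of size 3, and the vertices of any clique must share a bag in every tree decomposition; so some bag has ≥ 3 vertices and tw(G) ≥ 2. The upper and lower bounds meet at 2, so that is the treewidth.

2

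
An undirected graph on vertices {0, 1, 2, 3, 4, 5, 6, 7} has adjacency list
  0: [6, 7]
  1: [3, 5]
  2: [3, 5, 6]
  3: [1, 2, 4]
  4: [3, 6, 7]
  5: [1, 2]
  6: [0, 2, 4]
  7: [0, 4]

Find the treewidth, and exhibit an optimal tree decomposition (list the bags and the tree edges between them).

Treewidth 2.
One such decomposition:
Bags: B1 = {0, 6, 7}  B2 = {4, 6, 7}  B3 = {2, 4, 6}  B4 = {2, 3, 4}  B5 = {2, 3, 5}  B6 = {1, 3, 5}
Tree: B1–B2, B2–B3, B3–B4, B4–B5, B5–B6

The largest bag has 3 vertices, giving width 2; this decomposition certifies tw(G) ≤ 2. The edges 0–7–4–6–0 form a cycle, so G is not a tree and its treewidth is at least 2. Hence tw(G) = 2 exactly.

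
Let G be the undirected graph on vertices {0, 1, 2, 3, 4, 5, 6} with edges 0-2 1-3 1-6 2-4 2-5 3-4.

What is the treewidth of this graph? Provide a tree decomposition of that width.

The largest bag has 2 vertices, giving width 1; this decomposition certifies tw(G) ≤ 1. G has an edge, so its treewidth is at least 1. Combining the bounds, tw(G) = 1.

Treewidth 1.
One optimal decomposition is:
Bags: B1 = {2, 4}  B2 = {3, 4}  B3 = {1, 3}  B4 = {2, 5}  B5 = {1, 6}  B6 = {0, 2}
Tree: B1–B2, B2–B3, B1–B4, B3–B5, B4–B6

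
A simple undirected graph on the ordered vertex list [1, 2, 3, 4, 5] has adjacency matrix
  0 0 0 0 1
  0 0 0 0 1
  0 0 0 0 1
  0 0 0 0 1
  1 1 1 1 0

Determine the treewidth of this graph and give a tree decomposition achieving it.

Every bag has size at most 2, so the width is 2 − 1 = 1 and tw(G) ≤ 1. G has an edge, so its treewidth is at least 1. Combining the bounds, tw(G) = 1.

Treewidth 1.
One optimal decomposition is:
Bags: B1 = {1, 5}  B2 = {2, 5}  B3 = {3, 5}  B4 = {4, 5}
Tree: B1–B2, B1–B3, B2–B4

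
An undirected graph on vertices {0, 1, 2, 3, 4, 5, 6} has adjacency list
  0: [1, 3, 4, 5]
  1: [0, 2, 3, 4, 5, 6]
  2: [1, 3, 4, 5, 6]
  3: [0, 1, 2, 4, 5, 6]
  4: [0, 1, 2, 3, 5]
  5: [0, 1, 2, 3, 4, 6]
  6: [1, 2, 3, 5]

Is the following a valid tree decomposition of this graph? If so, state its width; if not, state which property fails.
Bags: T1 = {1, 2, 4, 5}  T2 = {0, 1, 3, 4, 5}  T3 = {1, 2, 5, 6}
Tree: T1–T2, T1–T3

A tree decomposition must satisfy three properties: every vertex lies in some bag; for every edge, both endpoints lie together in some bag; and for every vertex, the bags containing it form a connected subtree. Here edge (3,2) lies in no bag, so the decomposition is invalid.

No — edge (3,2) lies in no bag.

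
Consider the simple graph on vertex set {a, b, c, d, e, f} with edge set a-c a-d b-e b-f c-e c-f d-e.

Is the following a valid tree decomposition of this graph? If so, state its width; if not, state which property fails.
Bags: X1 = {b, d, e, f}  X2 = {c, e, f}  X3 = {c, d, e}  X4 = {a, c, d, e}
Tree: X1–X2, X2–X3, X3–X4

A tree decomposition must satisfy three properties: every vertex lies in some bag; for every edge, both endpoints lie together in some bag; and for every vertex, the bags containing it form a connected subtree. Here bags containing vertex d are not connected in the tree, so the decomposition is invalid.

No — bags containing vertex d are not connected in the tree.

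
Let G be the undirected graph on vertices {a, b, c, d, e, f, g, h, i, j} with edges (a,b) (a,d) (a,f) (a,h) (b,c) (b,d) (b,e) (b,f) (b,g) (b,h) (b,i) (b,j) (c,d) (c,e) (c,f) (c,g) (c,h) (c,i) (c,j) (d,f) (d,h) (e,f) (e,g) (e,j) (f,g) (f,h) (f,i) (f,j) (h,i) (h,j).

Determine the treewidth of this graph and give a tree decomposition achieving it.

Every bag has size at most 5, so the width is 5 − 1 = 4 and tw(G) ≤ 4. Conversely, {b, c, e, f, g} is a clique of size 5, and the vertices of any clique must share a bag in every tree decomposition; so some bag has ≥ 5 vertices and tw(G) ≥ 4. Hence tw(G) = 4 exactly.

Treewidth 4.
One such decomposition:
Bags: B1 = {b, c, f, h, j}  B2 = {b, c, e, f, j}  B3 = {b, c, d, f, h}  B4 = {b, c, e, f, g}  B5 = {a, b, d, f, h}  B6 = {b, c, f, h, i}
Tree: B1–B2, B1–B3, B2–B4, B3–B5, B1–B6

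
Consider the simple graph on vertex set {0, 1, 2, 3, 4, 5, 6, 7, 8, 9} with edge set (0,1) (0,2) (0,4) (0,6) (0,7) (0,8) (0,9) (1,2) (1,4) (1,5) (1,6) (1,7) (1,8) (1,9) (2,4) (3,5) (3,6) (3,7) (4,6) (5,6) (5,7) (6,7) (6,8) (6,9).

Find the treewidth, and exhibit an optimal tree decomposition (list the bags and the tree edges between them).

Each bag holds 4 vertices, so the decomposition has width 3, which upper-bounds the treewidth. Conversely, {0, 1, 2, 4} is a clique of size 4, and the vertices of any clique must share a bag in every tree decomposition; so some bag has ≥ 4 vertices and tw(G) ≥ 3. Therefore the treewidth is 3.

Treewidth 3.
One optimal decomposition is:
Bags: B1 = {0, 1, 6, 8}  B2 = {0, 1, 6, 7}  B3 = {1, 5, 6, 7}  B4 = {0, 1, 4, 6}  B5 = {0, 1, 2, 4}  B6 = {3, 5, 6, 7}  B7 = {0, 1, 6, 9}
Tree: B1–B2, B2–B3, B1–B4, B4–B5, B3–B6, B1–B7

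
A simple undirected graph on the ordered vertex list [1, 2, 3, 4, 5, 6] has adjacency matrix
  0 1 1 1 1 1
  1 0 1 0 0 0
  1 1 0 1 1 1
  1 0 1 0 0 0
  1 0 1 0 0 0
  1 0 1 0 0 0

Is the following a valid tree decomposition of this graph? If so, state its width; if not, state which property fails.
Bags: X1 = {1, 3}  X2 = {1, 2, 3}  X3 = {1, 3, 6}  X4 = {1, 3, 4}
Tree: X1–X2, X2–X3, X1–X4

A tree decomposition must satisfy three properties: every vertex lies in some bag; for every edge, both endpoints lie together in some bag; and for every vertex, the bags containing it form a connected subtree. Here vertex 5 appears in no bag, so the decomposition is invalid.

No — vertex 5 appears in no bag.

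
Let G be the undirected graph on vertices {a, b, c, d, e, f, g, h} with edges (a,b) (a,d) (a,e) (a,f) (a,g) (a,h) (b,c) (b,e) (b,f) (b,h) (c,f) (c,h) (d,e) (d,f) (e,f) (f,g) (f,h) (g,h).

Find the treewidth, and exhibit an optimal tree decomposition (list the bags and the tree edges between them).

Every bag has size at most 4, so the width is 4 − 1 = 3 and tw(G) ≤ 3. On the other hand G contains the 4-clique {b, c, f, h}. A clique must lie in a single bag of any decomposition, so no decomposition can have width below 3. Combining the bounds, tw(G) = 3.

Treewidth 3.
One optimal decomposition is:
Bags: B1 = {a, b, e, f}  B2 = {a, b, f, h}  B3 = {a, d, e, f}  B4 = {a, f, g, h}  B5 = {b, c, f, h}
Tree: B1–B2, B1–B3, B2–B4, B2–B5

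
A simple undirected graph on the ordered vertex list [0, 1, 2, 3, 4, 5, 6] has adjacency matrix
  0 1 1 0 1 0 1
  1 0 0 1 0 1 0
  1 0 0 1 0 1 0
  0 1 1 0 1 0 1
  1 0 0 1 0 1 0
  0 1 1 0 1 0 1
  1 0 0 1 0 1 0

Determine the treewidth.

3

A width-3 tree decomposition is:
Bags: B1 = {0, 1, 3, 5}  B2 = {0, 2, 3, 5}  B3 = {0, 3, 5, 6}  B4 = {0, 3, 4, 5}
Tree: B1–B2, B2–B3, B3–B4
The largest bag has 4 vertices, giving width 3; this decomposition certifies tw(G) ≤ 3. For the lower bound: the 4 vertex sets {0,1}, {2,5}, {3}, {6} are disjoint, each induces a connected subgraph, and every pair is joined by at least one edge of G. Contracting each set to a single vertex therefore yields K_{4} as a minor, and since treewidth is minor-monotone, tw(G) ≥ tw(K_{4}) = 3. Hence tw(G) = 3 exactly.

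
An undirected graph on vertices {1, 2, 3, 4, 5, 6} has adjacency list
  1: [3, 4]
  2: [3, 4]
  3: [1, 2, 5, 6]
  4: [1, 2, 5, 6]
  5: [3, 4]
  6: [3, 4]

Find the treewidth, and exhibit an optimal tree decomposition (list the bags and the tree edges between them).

Treewidth 2.
One optimal decomposition is:
Bags: B1 = {3, 4, 5}  B2 = {2, 3, 4}  B3 = {1, 3, 4}  B4 = {3, 4, 6}
Tree: B1–B2, B2–B3, B3–B4

Each bag holds 3 vertices, so the decomposition has width 2, which upper-bounds the treewidth. The edges 5–4–2–3–5 form a cycle, so G is not a tree and its treewidth is at least 2. Therefore the treewidth is 2.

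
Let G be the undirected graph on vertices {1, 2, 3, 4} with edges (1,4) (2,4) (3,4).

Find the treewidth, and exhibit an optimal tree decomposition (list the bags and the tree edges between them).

Each bag holds 2 vertices, so the decomposition has width 1, which upper-bounds the treewidth. G has an edge, so its treewidth is at least 1. The upper and lower bounds meet at 1, so that is the treewidth.

Treewidth 1.
One optimal decomposition is:
Bags: B1 = {2, 4}  B2 = {3, 4}  B3 = {1, 4}
Tree: B1–B2, B2–B3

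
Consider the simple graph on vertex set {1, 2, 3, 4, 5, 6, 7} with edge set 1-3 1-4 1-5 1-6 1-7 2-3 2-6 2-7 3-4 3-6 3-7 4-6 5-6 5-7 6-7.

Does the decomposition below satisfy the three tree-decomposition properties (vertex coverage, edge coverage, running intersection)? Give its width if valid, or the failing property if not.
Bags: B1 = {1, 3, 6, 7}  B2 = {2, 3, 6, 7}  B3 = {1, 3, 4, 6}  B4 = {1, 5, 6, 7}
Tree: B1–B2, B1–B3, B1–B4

Every vertex of G appears in some bag (union = {1, 2, 3, 4, 5, 6, 7}); every edge is covered by a bag; and for each vertex v the set of bags containing v is connected in the bag tree. The decomposition is therefore valid. The largest bag has 4 vertices, so the width is 3.

Yes; width 3.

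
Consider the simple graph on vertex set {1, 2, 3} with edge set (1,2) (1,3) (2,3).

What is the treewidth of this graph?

A width-2 tree decomposition is:
Bags: B1 = {1, 2, 3}
Tree: (single bag)
With just one bag of size 3, the width is 3 − 1 = 2, so tw(G) ≤ 2. For the lower bound, the 3 vertices {1, 2, 3} are pairwise adjacent, and any tree decomposition puts a clique entirely inside one bag — forcing width ≥ 2. Hence tw(G) = 2 exactly.

2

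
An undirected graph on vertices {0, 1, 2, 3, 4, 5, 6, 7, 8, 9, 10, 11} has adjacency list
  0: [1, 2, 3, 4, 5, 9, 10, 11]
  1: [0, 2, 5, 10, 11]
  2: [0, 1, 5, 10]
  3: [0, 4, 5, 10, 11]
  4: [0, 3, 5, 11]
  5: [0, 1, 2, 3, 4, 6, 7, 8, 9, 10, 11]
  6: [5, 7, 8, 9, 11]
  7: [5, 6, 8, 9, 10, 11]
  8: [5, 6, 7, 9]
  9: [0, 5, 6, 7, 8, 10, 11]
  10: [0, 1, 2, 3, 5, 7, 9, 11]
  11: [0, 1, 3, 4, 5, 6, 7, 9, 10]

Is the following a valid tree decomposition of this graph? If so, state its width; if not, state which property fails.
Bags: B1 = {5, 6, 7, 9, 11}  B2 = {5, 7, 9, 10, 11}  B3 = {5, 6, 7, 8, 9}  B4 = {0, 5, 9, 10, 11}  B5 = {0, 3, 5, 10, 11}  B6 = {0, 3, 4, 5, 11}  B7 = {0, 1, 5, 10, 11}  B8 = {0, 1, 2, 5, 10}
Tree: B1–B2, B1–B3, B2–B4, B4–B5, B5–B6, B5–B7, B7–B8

Yes; width 4.

Every vertex of G appears in some bag (union = {0, 1, 2, 3, 4, 5, 6, 7, 8, 9, 10, 11}); every edge is covered by a bag; and for each vertex v the set of bags containing v is connected in the bag tree. The decomposition is therefore valid. The largest bag has 5 vertices, so the width is 4.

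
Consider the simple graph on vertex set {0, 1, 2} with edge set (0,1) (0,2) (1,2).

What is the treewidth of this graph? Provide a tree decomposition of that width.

Treewidth 2.
Bags: B1 = {0, 1, 2}
Tree: (single bag)

A single bag containing all 3 vertices is trivially a valid decomposition of width 2. Conversely, {0, 1, 2} is a clique of size 3, and the vertices of any clique must share a bag in every tree decomposition; so some bag has ≥ 3 vertices and tw(G) ≥ 2. Hence tw(G) = 2 exactly.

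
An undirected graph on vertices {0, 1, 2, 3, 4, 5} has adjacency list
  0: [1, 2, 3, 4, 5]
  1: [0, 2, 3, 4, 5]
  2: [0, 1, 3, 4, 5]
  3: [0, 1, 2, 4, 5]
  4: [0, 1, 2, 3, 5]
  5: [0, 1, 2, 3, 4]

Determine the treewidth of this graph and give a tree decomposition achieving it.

Treewidth 5.
One such decomposition:
Bags: B1 = {0, 1, 2, 3, 4, 5}
Tree: (single bag)

With just one bag of size 6, the width is 6 − 1 = 5, so tw(G) ≤ 5. For the lower bound, the 6 vertices {0, 1, 2, 3, 4, 5} are pairwise adjacent, and any tree decomposition puts a clique entirely inside one bag — forcing width ≥ 5. Combining the bounds, tw(G) = 5.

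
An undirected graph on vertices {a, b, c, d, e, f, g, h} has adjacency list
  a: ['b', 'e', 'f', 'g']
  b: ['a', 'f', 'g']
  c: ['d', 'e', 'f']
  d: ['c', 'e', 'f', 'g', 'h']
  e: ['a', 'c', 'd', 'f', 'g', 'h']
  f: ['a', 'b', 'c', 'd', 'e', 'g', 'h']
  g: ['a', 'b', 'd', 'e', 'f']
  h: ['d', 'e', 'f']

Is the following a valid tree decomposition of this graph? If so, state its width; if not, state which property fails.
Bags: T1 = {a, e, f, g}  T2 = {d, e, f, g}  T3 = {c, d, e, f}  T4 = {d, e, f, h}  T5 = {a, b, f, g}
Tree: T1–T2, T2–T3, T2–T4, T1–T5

Yes; width 3.

Vertex coverage: the bags together contain {a, b, c, d, e, f, g, h}, the full vertex set. Edge coverage: each edge of G has both endpoints in at least one bag. Running intersection: for every vertex, the bags containing it form a connected subtree. All three properties hold, so this is a valid tree decomposition of width max|bag| − 1 = 3, and hence tw(G) ≤ 3.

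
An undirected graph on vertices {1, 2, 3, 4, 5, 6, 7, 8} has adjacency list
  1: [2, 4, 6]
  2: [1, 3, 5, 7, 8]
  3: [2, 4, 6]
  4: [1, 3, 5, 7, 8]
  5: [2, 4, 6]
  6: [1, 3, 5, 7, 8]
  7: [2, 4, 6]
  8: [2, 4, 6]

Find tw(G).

A width-3 tree decomposition is:
Bags: B1 = {2, 3, 4, 6}  B2 = {2, 4, 5, 6}  B3 = {2, 4, 6, 7}  B4 = {2, 4, 6, 8}  B5 = {1, 2, 4, 6}
Tree: B1–B2, B2–B3, B3–B4, B4–B5
Each bag holds 4 vertices, so the decomposition has width 3, which upper-bounds the treewidth. For the lower bound: the 4 vertex sets {2,3}, {5,6}, {4}, {7} are disjoint, each induces a connected subgraph, and every pair is joined by at least one edge of G. Contracting each set to a single vertex therefore yields K_{4} as a minor, and since treewidth is minor-monotone, tw(G) ≥ tw(K_{4}) = 3. Hence tw(G) = 3 exactly.

3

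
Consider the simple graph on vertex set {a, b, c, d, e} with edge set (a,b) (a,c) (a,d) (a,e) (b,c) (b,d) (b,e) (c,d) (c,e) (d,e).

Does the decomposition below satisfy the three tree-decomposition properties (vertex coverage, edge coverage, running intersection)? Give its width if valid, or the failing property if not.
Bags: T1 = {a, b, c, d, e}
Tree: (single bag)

Yes; width 4.

Vertex coverage: the bags together contain {a, b, c, d, e}, the full vertex set. Edge coverage: each edge of G has both endpoints in at least one bag. Running intersection: for every vertex, the bags containing it form a connected subtree. All three properties hold, so this is a valid tree decomposition of width max|bag| − 1 = 4, and hence tw(G) ≤ 4.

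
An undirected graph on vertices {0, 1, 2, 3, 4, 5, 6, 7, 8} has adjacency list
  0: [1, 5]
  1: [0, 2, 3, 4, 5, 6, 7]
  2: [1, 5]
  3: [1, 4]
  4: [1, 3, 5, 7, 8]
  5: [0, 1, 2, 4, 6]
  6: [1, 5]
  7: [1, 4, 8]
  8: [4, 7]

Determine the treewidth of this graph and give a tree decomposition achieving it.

Treewidth 2.
One optimal decomposition is:
Bags: B1 = {1, 2, 5}  B2 = {1, 4, 5}  B3 = {0, 1, 5}  B4 = {1, 4, 7}  B5 = {1, 3, 4}  B6 = {4, 7, 8}  B7 = {1, 5, 6}
Tree: B1–B2, B1–B3, B2–B4, B4–B5, B4–B6, B1–B7

Each bag holds 3 vertices, so the decomposition has width 2, which upper-bounds the treewidth. Conversely, {4, 7, 8} is a clique of size 3, and the vertices of any clique must share a bag in every tree decomposition; so some bag has ≥ 3 vertices and tw(G) ≥ 2. Combining the bounds, tw(G) = 2.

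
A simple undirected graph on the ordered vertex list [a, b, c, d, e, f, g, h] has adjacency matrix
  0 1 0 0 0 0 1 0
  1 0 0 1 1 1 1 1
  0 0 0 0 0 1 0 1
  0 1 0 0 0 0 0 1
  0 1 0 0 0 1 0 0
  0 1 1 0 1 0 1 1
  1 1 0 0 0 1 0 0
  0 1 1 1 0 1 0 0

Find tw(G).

A width-2 tree decomposition is:
Bags: B1 = {b, f, g}  B2 = {b, e, f}  B3 = {a, b, g}  B4 = {b, f, h}  B5 = {c, f, h}  B6 = {b, d, h}
Tree: B1–B2, B1–B3, B2–B4, B4–B5, B4–B6
Every bag has size at most 3, so the width is 3 − 1 = 2 and tw(G) ≤ 2. Conversely, {c, f, h} is a clique of size 3, and the vertices of any clique must share a bag in every tree decomposition; so some bag has ≥ 3 vertices and tw(G) ≥ 2. Combining the bounds, tw(G) = 2.

2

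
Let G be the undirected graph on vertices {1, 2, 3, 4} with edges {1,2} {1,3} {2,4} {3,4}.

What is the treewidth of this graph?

A width-2 tree decomposition is:
Bags: B1 = {2, 3, 4}  B2 = {1, 2, 3}
Tree: B1–B2
The largest bag has 3 vertices, giving width 2; this decomposition certifies tw(G) ≤ 2. For the lower bound, G contains the cycle 2–4–3–1–2, so G is not a forest; only forests have treewidth ≤ 1, hence tw(G) ≥ 2. The upper and lower bounds meet at 2, so that is the treewidth.

2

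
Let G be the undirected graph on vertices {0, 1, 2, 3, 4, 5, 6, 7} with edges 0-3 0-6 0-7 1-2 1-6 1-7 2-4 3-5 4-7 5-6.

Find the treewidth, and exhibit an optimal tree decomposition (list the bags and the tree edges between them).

Every bag has size at most 3, so the width is 3 − 1 = 2 and tw(G) ≤ 2. For the lower bound, G contains the cycle 3–5–6–0–3, so G is not a forest; only forests have treewidth ≤ 1, hence tw(G) ≥ 2. The upper and lower bounds meet at 2, so that is the treewidth.

Treewidth 2.
One optimal decomposition is:
Bags: B1 = {0, 3, 5}  B2 = {0, 5, 6}  B3 = {0, 6, 7}  B4 = {1, 6, 7}  B5 = {1, 4, 7}  B6 = {1, 2, 4}
Tree: B1–B2, B2–B3, B3–B4, B4–B5, B5–B6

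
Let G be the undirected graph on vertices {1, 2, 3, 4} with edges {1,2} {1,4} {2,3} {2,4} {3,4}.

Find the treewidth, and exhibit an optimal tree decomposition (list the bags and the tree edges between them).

Each bag holds 3 vertices, so the decomposition has width 2, which upper-bounds the treewidth. For the lower bound, the 3 vertices {1, 2, 4} are pairwise adjacent, and any tree decomposition puts a clique entirely inside one bag — forcing width ≥ 2. The upper and lower bounds meet at 2, so that is the treewidth.

Treewidth 2.
Bags: B1 = {2, 3, 4}  B2 = {1, 2, 4}
Tree: B1–B2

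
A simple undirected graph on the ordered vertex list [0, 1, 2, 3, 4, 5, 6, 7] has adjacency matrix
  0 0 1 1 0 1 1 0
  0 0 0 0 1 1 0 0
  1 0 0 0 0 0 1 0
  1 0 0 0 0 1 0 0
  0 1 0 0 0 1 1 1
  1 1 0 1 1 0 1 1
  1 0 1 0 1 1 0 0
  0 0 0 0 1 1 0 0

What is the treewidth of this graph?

A width-2 tree decomposition is:
Bags: B1 = {4, 5, 7}  B2 = {4, 5, 6}  B3 = {0, 5, 6}  B4 = {1, 4, 5}  B5 = {0, 2, 6}  B6 = {0, 3, 5}
Tree: B1–B2, B2–B3, B2–B4, B3–B5, B3–B6
Each bag holds 3 vertices, so the decomposition has width 2, which upper-bounds the treewidth. Conversely, {0, 2, 6} is a clique of size 3, and the vertices of any clique must share a bag in every tree decomposition; so some bag has ≥ 3 vertices and tw(G) ≥ 2. Hence tw(G) = 2 exactly.

2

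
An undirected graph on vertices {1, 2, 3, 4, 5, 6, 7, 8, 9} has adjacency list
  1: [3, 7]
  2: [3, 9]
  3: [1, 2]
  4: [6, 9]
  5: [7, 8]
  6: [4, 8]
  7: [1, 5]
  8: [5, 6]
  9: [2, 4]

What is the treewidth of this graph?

2

A width-2 tree decomposition is:
Bags: B1 = {1, 5, 7}  B2 = {1, 5, 8}  B3 = {1, 6, 8}  B4 = {1, 4, 6}  B5 = {1, 4, 9}  B6 = {1, 2, 9}  B7 = {1, 2, 3}
Tree: B1–B2, B2–B3, B3–B4, B4–B5, B5–B6, B6–B7
Every bag has size at most 3, so the width is 3 − 1 = 2 and tw(G) ≤ 2. The edges 1–7–5–8–6–4–9–2–3–1 form a cycle, so G is not a tree and its treewidth is at least 2. Therefore the treewidth is 2.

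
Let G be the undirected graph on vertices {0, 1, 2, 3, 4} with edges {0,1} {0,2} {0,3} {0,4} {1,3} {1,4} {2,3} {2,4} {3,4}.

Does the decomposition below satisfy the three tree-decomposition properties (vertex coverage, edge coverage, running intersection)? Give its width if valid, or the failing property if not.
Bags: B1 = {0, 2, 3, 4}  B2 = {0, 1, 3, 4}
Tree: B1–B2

Yes; width 3.

Checking the three conditions: (i) the bags cover all of {0, 1, 2, 3, 4}; (ii) for each edge, some bag contains both endpoints; (iii) the bags containing any fixed vertex form a subtree. All hold, so the decomposition is valid with width 4 − 1 = 3.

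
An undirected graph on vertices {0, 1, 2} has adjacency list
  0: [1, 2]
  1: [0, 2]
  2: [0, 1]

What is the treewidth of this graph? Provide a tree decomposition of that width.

A single bag containing all 3 vertices is trivially a valid decomposition of width 2. On the other hand G contains the 3-clique {0, 1, 2}. A clique must lie in a single bag of any decomposition, so no decomposition can have width below 2. Combining the bounds, tw(G) = 2.

Treewidth 2.
One such decomposition:
Bags: B1 = {0, 1, 2}
Tree: (single bag)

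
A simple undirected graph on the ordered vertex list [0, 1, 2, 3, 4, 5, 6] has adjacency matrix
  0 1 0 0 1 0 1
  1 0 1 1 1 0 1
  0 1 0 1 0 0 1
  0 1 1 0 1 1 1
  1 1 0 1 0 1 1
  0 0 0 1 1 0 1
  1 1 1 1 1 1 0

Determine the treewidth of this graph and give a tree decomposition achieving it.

Every bag has size at most 4, so the width is 4 − 1 = 3 and tw(G) ≤ 3. For the lower bound, the 4 vertices {0, 1, 4, 6} are pairwise adjacent, and any tree decomposition puts a clique entirely inside one bag — forcing width ≥ 3. Therefore the treewidth is 3.

Treewidth 3.
One such decomposition:
Bags: B1 = {1, 3, 4, 6}  B2 = {0, 1, 4, 6}  B3 = {1, 2, 3, 6}  B4 = {3, 4, 5, 6}
Tree: B1–B2, B1–B3, B1–B4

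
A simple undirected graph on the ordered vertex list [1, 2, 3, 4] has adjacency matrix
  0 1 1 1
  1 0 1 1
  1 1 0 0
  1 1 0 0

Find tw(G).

A width-2 tree decomposition is:
Bags: B1 = {1, 2, 3}  B2 = {1, 2, 4}
Tree: B1–B2
The largest bag has 3 vertices, giving width 2; this decomposition certifies tw(G) ≤ 2. Conversely, {1, 2, 3} is a clique of size 3, and the vertices of any clique must share a bag in every tree decomposition; so some bag has ≥ 3 vertices and tw(G) ≥ 2. Hence tw(G) = 2 exactly.

2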